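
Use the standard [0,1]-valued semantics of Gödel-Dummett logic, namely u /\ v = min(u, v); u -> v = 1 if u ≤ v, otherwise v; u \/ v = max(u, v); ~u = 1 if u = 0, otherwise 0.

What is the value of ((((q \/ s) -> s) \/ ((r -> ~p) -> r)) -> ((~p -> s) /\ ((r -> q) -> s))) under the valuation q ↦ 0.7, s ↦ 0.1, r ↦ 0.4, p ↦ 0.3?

(q \/ s) = max(0.7, 0.1) = 0.7
((q \/ s) -> s): 0.7 > 0.1, so result = 0.1
~p: Gödel ¬ of 0.3 = 0 (operand ≠ 0)
(r -> ~p): 0.4 > 0, so result = 0
((r -> ~p) -> r): 0 ≤ 0.4, so result = 1
(((q \/ s) -> s) \/ ((r -> ~p) -> r)) = max(0.1, 1) = 1
~p: Gödel ¬ of 0.3 = 0 (operand ≠ 0)
(~p -> s): 0 ≤ 0.1, so result = 1
(r -> q): 0.4 ≤ 0.7, so result = 1
((r -> q) -> s): 1 > 0.1, so result = 0.1
((~p -> s) /\ ((r -> q) -> s)) = min(1, 0.1) = 0.1
((((q \/ s) -> s) \/ ((r -> ~p) -> r)) -> ((~p -> s) /\ ((r -> q) -> s))): 1 > 0.1, so result = 0.1

0.10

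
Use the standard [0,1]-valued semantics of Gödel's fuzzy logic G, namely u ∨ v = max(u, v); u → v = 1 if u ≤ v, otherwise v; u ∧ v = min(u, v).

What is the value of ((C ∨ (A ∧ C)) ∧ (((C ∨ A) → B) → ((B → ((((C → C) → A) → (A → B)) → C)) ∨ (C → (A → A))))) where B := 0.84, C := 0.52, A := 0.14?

0.52

(A ∧ C) = min(0.14, 0.52) = 0.14
(C ∨ (A ∧ C)) = max(0.52, 0.14) = 0.52
(C ∨ A) = max(0.52, 0.14) = 0.52
((C ∨ A) → B): 0.52 ≤ 0.84, so result = 1
(C → C): 0.52 ≤ 0.52, so result = 1
((C → C) → A): 1 > 0.14, so result = 0.14
(A → B): 0.14 ≤ 0.84, so result = 1
(((C → C) → A) → (A → B)): 0.14 ≤ 1, so result = 1
((((C → C) → A) → (A → B)) → C): 1 > 0.52, so result = 0.52
(B → ((((C → C) → A) → (A → B)) → C)): 0.84 > 0.52, so result = 0.52
(A → A): 0.14 ≤ 0.14, so result = 1
(C → (A → A)): 0.52 ≤ 1, so result = 1
((B → ((((C → C) → A) → (A → B)) → C)) ∨ (C → (A → A))) = max(0.52, 1) = 1
(((C ∨ A) → B) → ((B → ((((C → C) → A) → (A → B)) → C)) ∨ (C → (A → A)))): 1 ≤ 1, so result = 1
((C ∨ (A ∧ C)) ∧ (((C ∨ A) → B) → ((B → ((((C → C) → A) → (A → B)) → C)) ∨ (C → (A → A))))) = min(0.52, 1) = 0.52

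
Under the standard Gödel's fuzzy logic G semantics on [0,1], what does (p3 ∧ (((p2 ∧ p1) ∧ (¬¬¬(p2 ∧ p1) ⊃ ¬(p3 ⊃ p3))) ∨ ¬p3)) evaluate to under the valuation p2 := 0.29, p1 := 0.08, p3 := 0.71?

(p2 ∧ p1) = min(0.29, 0.08) = 0.08
(p2 ∧ p1) = min(0.29, 0.08) = 0.08
¬(p2 ∧ p1): Gödel ¬ of 0.08 = 0 (operand ≠ 0)
¬¬(p2 ∧ p1): Gödel ¬ of 0 = 1 (operand is 0)
¬¬¬(p2 ∧ p1): Gödel ¬ of 1 = 0 (operand ≠ 0)
(p3 ⊃ p3): 0.71 ≤ 0.71, so result = 1
¬(p3 ⊃ p3): Gödel ¬ of 1 = 0 (operand ≠ 0)
(¬¬¬(p2 ∧ p1) ⊃ ¬(p3 ⊃ p3)): 0 ≤ 0, so result = 1
((p2 ∧ p1) ∧ (¬¬¬(p2 ∧ p1) ⊃ ¬(p3 ⊃ p3))) = min(0.08, 1) = 0.08
¬p3: Gödel ¬ of 0.71 = 0 (operand ≠ 0)
(((p2 ∧ p1) ∧ (¬¬¬(p2 ∧ p1) ⊃ ¬(p3 ⊃ p3))) ∨ ¬p3) = max(0.08, 0) = 0.08
(p3 ∧ (((p2 ∧ p1) ∧ (¬¬¬(p2 ∧ p1) ⊃ ¬(p3 ⊃ p3))) ∨ ¬p3)) = min(0.71, 0.08) = 0.08

0.08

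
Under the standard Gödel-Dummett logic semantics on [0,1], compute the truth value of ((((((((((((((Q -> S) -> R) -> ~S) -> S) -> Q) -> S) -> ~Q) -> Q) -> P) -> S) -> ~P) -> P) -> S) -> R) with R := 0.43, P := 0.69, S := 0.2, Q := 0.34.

1.00

(Q -> S): 0.34 > 0.2, so result = 0.2
((Q -> S) -> R): 0.2 ≤ 0.43, so result = 1
~S: Gödel ¬ of 0.2 = 0 (operand ≠ 0)
(((Q -> S) -> R) -> ~S): 1 > 0, so result = 0
((((Q -> S) -> R) -> ~S) -> S): 0 ≤ 0.2, so result = 1
(((((Q -> S) -> R) -> ~S) -> S) -> Q): 1 > 0.34, so result = 0.34
((((((Q -> S) -> R) -> ~S) -> S) -> Q) -> S): 0.34 > 0.2, so result = 0.2
~Q: Gödel ¬ of 0.34 = 0 (operand ≠ 0)
(((((((Q -> S) -> R) -> ~S) -> S) -> Q) -> S) -> ~Q): 0.2 > 0, so result = 0
((((((((Q -> S) -> R) -> ~S) -> S) -> Q) -> S) -> ~Q) -> Q): 0 ≤ 0.34, so result = 1
(((((((((Q -> S) -> R) -> ~S) -> S) -> Q) -> S) -> ~Q) -> Q) -> P): 1 > 0.69, so result = 0.69
((((((((((Q -> S) -> R) -> ~S) -> S) -> Q) -> S) -> ~Q) -> Q) -> P) -> S): 0.69 > 0.2, so result = 0.2
~P: Gödel ¬ of 0.69 = 0 (operand ≠ 0)
(((((((((((Q -> S) -> R) -> ~S) -> S) -> Q) -> S) -> ~Q) -> Q) -> P) -> S) -> ~P): 0.2 > 0, so result = 0
((((((((((((Q -> S) -> R) -> ~S) -> S) -> Q) -> S) -> ~Q) -> Q) -> P) -> S) -> ~P) -> P): 0 ≤ 0.69, so result = 1
(((((((((((((Q -> S) -> R) -> ~S) -> S) -> Q) -> S) -> ~Q) -> Q) -> P) -> S) -> ~P) -> P) -> S): 1 > 0.2, so result = 0.2
((((((((((((((Q -> S) -> R) -> ~S) -> S) -> Q) -> S) -> ~Q) -> Q) -> P) -> S) -> ~P) -> P) -> S) -> R): 0.2 ≤ 0.43, so result = 1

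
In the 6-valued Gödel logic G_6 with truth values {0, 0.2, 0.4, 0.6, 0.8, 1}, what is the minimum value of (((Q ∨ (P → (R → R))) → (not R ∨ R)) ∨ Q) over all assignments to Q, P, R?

0.20

The minimum is attained at Q = 0, P = 0, R = 0.2:
  (R → R): 0.2 ≤ 0.2, so result = 1
  (P → (R → R)): 0 ≤ 1, so result = 1
  (Q ∨ (P → (R → R))) = max(0, 1) = 1
  not R: Gödel ¬ of 0.2 = 0 (operand ≠ 0)
  (not R ∨ R) = max(0, 0.2) = 0.2
  ((Q ∨ (P → (R → R))) → (not R ∨ R)): 1 > 0.2, so result = 0.2
  (((Q ∨ (P → (R → R))) → (not R ∨ R)) ∨ Q) = max(0.2, 0) = 0.2
Checking all 216 assignments confirms none give a value below 0.20.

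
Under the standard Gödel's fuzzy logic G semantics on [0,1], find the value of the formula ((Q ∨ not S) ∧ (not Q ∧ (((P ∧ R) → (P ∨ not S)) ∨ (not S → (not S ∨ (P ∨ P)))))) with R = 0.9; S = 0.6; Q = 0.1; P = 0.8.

0.00

not S: Gödel ¬ of 0.6 = 0 (operand ≠ 0)
(Q ∨ not S) = max(0.1, 0) = 0.1
not Q: Gödel ¬ of 0.1 = 0 (operand ≠ 0)
(P ∧ R) = min(0.8, 0.9) = 0.8
not S: Gödel ¬ of 0.6 = 0 (operand ≠ 0)
(P ∨ not S) = max(0.8, 0) = 0.8
((P ∧ R) → (P ∨ not S)): 0.8 ≤ 0.8, so result = 1
not S: Gödel ¬ of 0.6 = 0 (operand ≠ 0)
not S: Gödel ¬ of 0.6 = 0 (operand ≠ 0)
(P ∨ P) = max(0.8, 0.8) = 0.8
(not S ∨ (P ∨ P)) = max(0, 0.8) = 0.8
(not S → (not S ∨ (P ∨ P))): 0 ≤ 0.8, so result = 1
(((P ∧ R) → (P ∨ not S)) ∨ (not S → (not S ∨ (P ∨ P)))) = max(1, 1) = 1
(not Q ∧ (((P ∧ R) → (P ∨ not S)) ∨ (not S → (not S ∨ (P ∨ P))))) = min(0, 1) = 0
((Q ∨ not S) ∧ (not Q ∧ (((P ∧ R) → (P ∨ not S)) ∨ (not S → (not S ∨ (P ∨ P)))))) = min(0.1, 0) = 0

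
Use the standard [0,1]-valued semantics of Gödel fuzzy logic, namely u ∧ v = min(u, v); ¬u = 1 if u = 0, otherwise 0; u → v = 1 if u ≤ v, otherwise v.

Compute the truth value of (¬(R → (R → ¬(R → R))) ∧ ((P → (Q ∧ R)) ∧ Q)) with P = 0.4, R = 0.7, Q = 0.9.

0.90

(R → R): 0.7 ≤ 0.7, so result = 1
¬(R → R): Gödel ¬ of 1 = 0 (operand ≠ 0)
(R → ¬(R → R)): 0.7 > 0, so result = 0
(R → (R → ¬(R → R))): 0.7 > 0, so result = 0
¬(R → (R → ¬(R → R))): Gödel ¬ of 0 = 1 (operand is 0)
(Q ∧ R) = min(0.9, 0.7) = 0.7
(P → (Q ∧ R)): 0.4 ≤ 0.7, so result = 1
((P → (Q ∧ R)) ∧ Q) = min(1, 0.9) = 0.9
(¬(R → (R → ¬(R → R))) ∧ ((P → (Q ∧ R)) ∧ Q)) = min(1, 0.9) = 0.9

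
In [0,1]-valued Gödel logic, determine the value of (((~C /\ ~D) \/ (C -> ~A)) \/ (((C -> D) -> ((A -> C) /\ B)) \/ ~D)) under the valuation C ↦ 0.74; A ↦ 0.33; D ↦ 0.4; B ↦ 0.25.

0.25

~C: Gödel ¬ of 0.74 = 0 (operand ≠ 0)
~D: Gödel ¬ of 0.4 = 0 (operand ≠ 0)
(~C /\ ~D) = min(0, 0) = 0
~A: Gödel ¬ of 0.33 = 0 (operand ≠ 0)
(C -> ~A): 0.74 > 0, so result = 0
((~C /\ ~D) \/ (C -> ~A)) = max(0, 0) = 0
(C -> D): 0.74 > 0.4, so result = 0.4
(A -> C): 0.33 ≤ 0.74, so result = 1
((A -> C) /\ B) = min(1, 0.25) = 0.25
((C -> D) -> ((A -> C) /\ B)): 0.4 > 0.25, so result = 0.25
~D: Gödel ¬ of 0.4 = 0 (operand ≠ 0)
(((C -> D) -> ((A -> C) /\ B)) \/ ~D) = max(0.25, 0) = 0.25
(((~C /\ ~D) \/ (C -> ~A)) \/ (((C -> D) -> ((A -> C) /\ B)) \/ ~D)) = max(0, 0.25) = 0.25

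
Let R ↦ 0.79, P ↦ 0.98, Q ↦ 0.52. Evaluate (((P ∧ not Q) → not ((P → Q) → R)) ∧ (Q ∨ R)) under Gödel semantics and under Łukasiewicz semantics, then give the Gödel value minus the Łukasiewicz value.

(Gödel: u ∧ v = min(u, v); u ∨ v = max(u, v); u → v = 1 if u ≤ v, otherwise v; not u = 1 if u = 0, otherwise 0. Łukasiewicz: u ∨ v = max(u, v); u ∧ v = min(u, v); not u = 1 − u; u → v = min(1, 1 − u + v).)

Gödel evaluation:
  not Q: Gödel ¬ of 0.52 = 0 (operand ≠ 0)
  (P ∧ not Q) = min(0.98, 0) = 0
  (P → Q): 0.98 > 0.52, so result = 0.52
  ((P → Q) → R): 0.52 ≤ 0.79, so result = 1
  not ((P → Q) → R): Gödel ¬ of 1 = 0 (operand ≠ 0)
  ((P ∧ not Q) → not ((P → Q) → R)): 0 ≤ 0, so result = 1
  (Q ∨ R) = max(0.52, 0.79) = 0.79
  (((P ∧ not Q) → not ((P → Q) → R)) ∧ (Q ∨ R)) = min(1, 0.79) = 0.79
  Gödel value = 0.79
Łukasiewicz evaluation:
  not Q: Łukasiewicz ¬ gives 1 − 0.52 = 0.48
  (P ∧ not Q) = min(0.98, 0.48) = 0.48
  (P → Q): min(1, 1 − 0.98 + 0.52) = 0.54
  ((P → Q) → R): min(1, 1 − 0.54 + 0.79) = 1
  not ((P → Q) → R): Łukasiewicz ¬ gives 1 − 1 = 0
  ((P ∧ not Q) → not ((P → Q) → R)): min(1, 1 − 0.48 + 0) = 0.52
  (Q ∨ R) = max(0.52, 0.79) = 0.79
  (((P ∧ not Q) → not ((P → Q) → R)) ∧ (Q ∨ R)) = min(0.52, 0.79) = 0.52
  Łukasiewicz value = 0.52
Difference: 0.79 − 0.52 = 0.27

0.27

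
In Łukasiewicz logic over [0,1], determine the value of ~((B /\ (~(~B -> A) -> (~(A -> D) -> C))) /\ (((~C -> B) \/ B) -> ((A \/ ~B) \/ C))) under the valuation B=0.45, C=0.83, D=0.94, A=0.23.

~B: Łukasiewicz ¬ gives 1 − 0.45 = 0.55
(~B -> A): min(1, 1 − 0.55 + 0.23) = 0.68
~(~B -> A): Łukasiewicz ¬ gives 1 − 0.68 = 0.32
(A -> D): min(1, 1 − 0.23 + 0.94) = 1
~(A -> D): Łukasiewicz ¬ gives 1 − 1 = 0
(~(A -> D) -> C): min(1, 1 − 0 + 0.83) = 1
(~(~B -> A) -> (~(A -> D) -> C)): min(1, 1 − 0.32 + 1) = 1
(B /\ (~(~B -> A) -> (~(A -> D) -> C))) = min(0.45, 1) = 0.45
~C: Łukasiewicz ¬ gives 1 − 0.83 = 0.17
(~C -> B): min(1, 1 − 0.17 + 0.45) = 1
((~C -> B) \/ B) = max(1, 0.45) = 1
~B: Łukasiewicz ¬ gives 1 − 0.45 = 0.55
(A \/ ~B) = max(0.23, 0.55) = 0.55
((A \/ ~B) \/ C) = max(0.55, 0.83) = 0.83
(((~C -> B) \/ B) -> ((A \/ ~B) \/ C)): min(1, 1 − 1 + 0.83) = 0.83
((B /\ (~(~B -> A) -> (~(A -> D) -> C))) /\ (((~C -> B) \/ B) -> ((A \/ ~B) \/ C))) = min(0.45, 0.83) = 0.45
~((B /\ (~(~B -> A) -> (~(A -> D) -> C))) /\ (((~C -> B) \/ B) -> ((A \/ ~B) \/ C))): Łukasiewicz ¬ gives 1 − 0.45 = 0.55

0.55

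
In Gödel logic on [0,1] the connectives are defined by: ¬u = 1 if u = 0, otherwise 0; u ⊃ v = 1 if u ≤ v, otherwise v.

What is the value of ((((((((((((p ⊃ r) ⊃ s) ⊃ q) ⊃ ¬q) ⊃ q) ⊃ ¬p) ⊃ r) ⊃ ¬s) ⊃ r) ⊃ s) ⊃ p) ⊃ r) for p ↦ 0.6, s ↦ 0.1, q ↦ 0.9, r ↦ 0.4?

0.40

(p ⊃ r): 0.6 > 0.4, so result = 0.4
((p ⊃ r) ⊃ s): 0.4 > 0.1, so result = 0.1
(((p ⊃ r) ⊃ s) ⊃ q): 0.1 ≤ 0.9, so result = 1
¬q: Gödel ¬ of 0.9 = 0 (operand ≠ 0)
((((p ⊃ r) ⊃ s) ⊃ q) ⊃ ¬q): 1 > 0, so result = 0
(((((p ⊃ r) ⊃ s) ⊃ q) ⊃ ¬q) ⊃ q): 0 ≤ 0.9, so result = 1
¬p: Gödel ¬ of 0.6 = 0 (operand ≠ 0)
((((((p ⊃ r) ⊃ s) ⊃ q) ⊃ ¬q) ⊃ q) ⊃ ¬p): 1 > 0, so result = 0
(((((((p ⊃ r) ⊃ s) ⊃ q) ⊃ ¬q) ⊃ q) ⊃ ¬p) ⊃ r): 0 ≤ 0.4, so result = 1
¬s: Gödel ¬ of 0.1 = 0 (operand ≠ 0)
((((((((p ⊃ r) ⊃ s) ⊃ q) ⊃ ¬q) ⊃ q) ⊃ ¬p) ⊃ r) ⊃ ¬s): 1 > 0, so result = 0
(((((((((p ⊃ r) ⊃ s) ⊃ q) ⊃ ¬q) ⊃ q) ⊃ ¬p) ⊃ r) ⊃ ¬s) ⊃ r): 0 ≤ 0.4, so result = 1
((((((((((p ⊃ r) ⊃ s) ⊃ q) ⊃ ¬q) ⊃ q) ⊃ ¬p) ⊃ r) ⊃ ¬s) ⊃ r) ⊃ s): 1 > 0.1, so result = 0.1
(((((((((((p ⊃ r) ⊃ s) ⊃ q) ⊃ ¬q) ⊃ q) ⊃ ¬p) ⊃ r) ⊃ ¬s) ⊃ r) ⊃ s) ⊃ p): 0.1 ≤ 0.6, so result = 1
((((((((((((p ⊃ r) ⊃ s) ⊃ q) ⊃ ¬q) ⊃ q) ⊃ ¬p) ⊃ r) ⊃ ¬s) ⊃ r) ⊃ s) ⊃ p) ⊃ r): 1 > 0.4, so result = 0.4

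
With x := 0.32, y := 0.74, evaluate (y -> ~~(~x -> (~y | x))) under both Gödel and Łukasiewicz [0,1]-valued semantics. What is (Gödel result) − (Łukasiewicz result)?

0.10

Gödel evaluation:
  ~x: Gödel ¬ of 0.32 = 0 (operand ≠ 0)
  ~y: Gödel ¬ of 0.74 = 0 (operand ≠ 0)
  (~y | x) = max(0, 0.32) = 0.32
  (~x -> (~y | x)): 0 ≤ 0.32, so result = 1
  ~(~x -> (~y | x)): Gödel ¬ of 1 = 0 (operand ≠ 0)
  ~~(~x -> (~y | x)): Gödel ¬ of 0 = 1 (operand is 0)
  (y -> ~~(~x -> (~y | x))): 0.74 ≤ 1, so result = 1
  Gödel value = 1
Łukasiewicz evaluation:
  ~x: Łukasiewicz ¬ gives 1 − 0.32 = 0.68
  ~y: Łukasiewicz ¬ gives 1 − 0.74 = 0.26
  (~y | x) = max(0.26, 0.32) = 0.32
  (~x -> (~y | x)): min(1, 1 − 0.68 + 0.32) = 0.64
  ~(~x -> (~y | x)): Łukasiewicz ¬ gives 1 − 0.64 = 0.36
  ~~(~x -> (~y | x)): Łukasiewicz ¬ gives 1 − 0.36 = 0.64
  (y -> ~~(~x -> (~y | x))): min(1, 1 − 0.74 + 0.64) = 0.9
  Łukasiewicz value = 0.9
Difference: 1 − 0.9 = 0.10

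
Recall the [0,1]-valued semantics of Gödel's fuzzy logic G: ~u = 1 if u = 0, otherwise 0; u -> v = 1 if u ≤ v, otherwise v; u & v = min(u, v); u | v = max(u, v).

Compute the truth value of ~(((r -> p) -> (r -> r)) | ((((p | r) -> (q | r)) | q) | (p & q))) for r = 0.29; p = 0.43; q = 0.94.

(r -> p): 0.29 ≤ 0.43, so result = 1
(r -> r): 0.29 ≤ 0.29, so result = 1
((r -> p) -> (r -> r)): 1 ≤ 1, so result = 1
(p | r) = max(0.43, 0.29) = 0.43
(q | r) = max(0.94, 0.29) = 0.94
((p | r) -> (q | r)): 0.43 ≤ 0.94, so result = 1
(((p | r) -> (q | r)) | q) = max(1, 0.94) = 1
(p & q) = min(0.43, 0.94) = 0.43
((((p | r) -> (q | r)) | q) | (p & q)) = max(1, 0.43) = 1
(((r -> p) -> (r -> r)) | ((((p | r) -> (q | r)) | q) | (p & q))) = max(1, 1) = 1
~(((r -> p) -> (r -> r)) | ((((p | r) -> (q | r)) | q) | (p & q))): Gödel ¬ of 1 = 0 (operand ≠ 0)

0.00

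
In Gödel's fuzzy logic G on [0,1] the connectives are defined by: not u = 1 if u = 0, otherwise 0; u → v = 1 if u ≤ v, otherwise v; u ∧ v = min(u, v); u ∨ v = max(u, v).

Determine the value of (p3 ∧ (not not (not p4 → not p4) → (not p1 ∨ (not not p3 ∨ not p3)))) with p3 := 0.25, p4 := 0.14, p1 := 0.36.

not p4: Gödel ¬ of 0.14 = 0 (operand ≠ 0)
not p4: Gödel ¬ of 0.14 = 0 (operand ≠ 0)
(not p4 → not p4): 0 ≤ 0, so result = 1
not (not p4 → not p4): Gödel ¬ of 1 = 0 (operand ≠ 0)
not not (not p4 → not p4): Gödel ¬ of 0 = 1 (operand is 0)
not p1: Gödel ¬ of 0.36 = 0 (operand ≠ 0)
not p3: Gödel ¬ of 0.25 = 0 (operand ≠ 0)
not not p3: Gödel ¬ of 0 = 1 (operand is 0)
not p3: Gödel ¬ of 0.25 = 0 (operand ≠ 0)
(not not p3 ∨ not p3) = max(1, 0) = 1
(not p1 ∨ (not not p3 ∨ not p3)) = max(0, 1) = 1
(not not (not p4 → not p4) → (not p1 ∨ (not not p3 ∨ not p3))): 1 ≤ 1, so result = 1
(p3 ∧ (not not (not p4 → not p4) → (not p1 ∨ (not not p3 ∨ not p3)))) = min(0.25, 1) = 0.25

0.25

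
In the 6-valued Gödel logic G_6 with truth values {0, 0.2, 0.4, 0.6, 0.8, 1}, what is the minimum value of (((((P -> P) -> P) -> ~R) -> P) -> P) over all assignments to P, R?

0.20

The minimum is attained at P = 0.2, R = 0.2:
  (P -> P): 0.2 ≤ 0.2, so result = 1
  ((P -> P) -> P): 1 > 0.2, so result = 0.2
  ~R: Gödel ¬ of 0.2 = 0 (operand ≠ 0)
  (((P -> P) -> P) -> ~R): 0.2 > 0, so result = 0
  ((((P -> P) -> P) -> ~R) -> P): 0 ≤ 0.2, so result = 1
  (((((P -> P) -> P) -> ~R) -> P) -> P): 1 > 0.2, so result = 0.2
Checking all 36 assignments confirms none give a value below 0.20.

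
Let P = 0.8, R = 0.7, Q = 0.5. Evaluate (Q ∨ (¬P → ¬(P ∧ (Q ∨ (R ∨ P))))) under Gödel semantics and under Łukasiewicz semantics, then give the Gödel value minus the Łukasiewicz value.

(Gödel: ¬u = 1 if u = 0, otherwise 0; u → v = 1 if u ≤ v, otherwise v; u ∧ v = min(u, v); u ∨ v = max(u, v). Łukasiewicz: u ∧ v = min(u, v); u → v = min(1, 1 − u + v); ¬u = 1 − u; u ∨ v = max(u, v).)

Gödel evaluation:
  ¬P: Gödel ¬ of 0.8 = 0 (operand ≠ 0)
  (R ∨ P) = max(0.7, 0.8) = 0.8
  (Q ∨ (R ∨ P)) = max(0.5, 0.8) = 0.8
  (P ∧ (Q ∨ (R ∨ P))) = min(0.8, 0.8) = 0.8
  ¬(P ∧ (Q ∨ (R ∨ P))): Gödel ¬ of 0.8 = 0 (operand ≠ 0)
  (¬P → ¬(P ∧ (Q ∨ (R ∨ P)))): 0 ≤ 0, so result = 1
  (Q ∨ (¬P → ¬(P ∧ (Q ∨ (R ∨ P))))) = max(0.5, 1) = 1
  Gödel value = 1
Łukasiewicz evaluation:
  ¬P: Łukasiewicz ¬ gives 1 − 0.8 = 0.2
  (R ∨ P) = max(0.7, 0.8) = 0.8
  (Q ∨ (R ∨ P)) = max(0.5, 0.8) = 0.8
  (P ∧ (Q ∨ (R ∨ P))) = min(0.8, 0.8) = 0.8
  ¬(P ∧ (Q ∨ (R ∨ P))): Łukasiewicz ¬ gives 1 − 0.8 = 0.2
  (¬P → ¬(P ∧ (Q ∨ (R ∨ P)))): min(1, 1 − 0.2 + 0.2) = 1
  (Q ∨ (¬P → ¬(P ∧ (Q ∨ (R ∨ P))))) = max(0.5, 1) = 1
  Łukasiewicz value = 1
Difference: 1 − 1 = 0.00

0.00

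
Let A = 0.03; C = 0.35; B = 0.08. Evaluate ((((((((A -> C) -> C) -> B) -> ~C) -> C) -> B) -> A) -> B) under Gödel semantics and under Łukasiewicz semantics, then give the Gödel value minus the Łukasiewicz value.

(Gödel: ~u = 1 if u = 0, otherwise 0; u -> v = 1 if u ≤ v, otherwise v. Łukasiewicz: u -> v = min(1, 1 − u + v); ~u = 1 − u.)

Gödel evaluation:
  (A -> C): 0.03 ≤ 0.35, so result = 1
  ((A -> C) -> C): 1 > 0.35, so result = 0.35
  (((A -> C) -> C) -> B): 0.35 > 0.08, so result = 0.08
  ~C: Gödel ¬ of 0.35 = 0 (operand ≠ 0)
  ((((A -> C) -> C) -> B) -> ~C): 0.08 > 0, so result = 0
  (((((A -> C) -> C) -> B) -> ~C) -> C): 0 ≤ 0.35, so result = 1
  ((((((A -> C) -> C) -> B) -> ~C) -> C) -> B): 1 > 0.08, so result = 0.08
  (((((((A -> C) -> C) -> B) -> ~C) -> C) -> B) -> A): 0.08 > 0.03, so result = 0.03
  ((((((((A -> C) -> C) -> B) -> ~C) -> C) -> B) -> A) -> B): 0.03 ≤ 0.08, so result = 1
  Gödel value = 1
Łukasiewicz evaluation:
  (A -> C): min(1, 1 − 0.03 + 0.35) = 1
  ((A -> C) -> C): min(1, 1 − 1 + 0.35) = 0.35
  (((A -> C) -> C) -> B): min(1, 1 − 0.35 + 0.08) = 0.73
  ~C: Łukasiewicz ¬ gives 1 − 0.35 = 0.65
  ((((A -> C) -> C) -> B) -> ~C): min(1, 1 − 0.73 + 0.65) = 0.92
  (((((A -> C) -> C) -> B) -> ~C) -> C): min(1, 1 − 0.92 + 0.35) = 0.43
  ((((((A -> C) -> C) -> B) -> ~C) -> C) -> B): min(1, 1 − 0.43 + 0.08) = 0.65
  (((((((A -> C) -> C) -> B) -> ~C) -> C) -> B) -> A): min(1, 1 − 0.65 + 0.03) = 0.38
  ((((((((A -> C) -> C) -> B) -> ~C) -> C) -> B) -> A) -> B): min(1, 1 − 0.38 + 0.08) = 0.7
  Łukasiewicz value = 0.7
Difference: 1 − 0.7 = 0.30

0.30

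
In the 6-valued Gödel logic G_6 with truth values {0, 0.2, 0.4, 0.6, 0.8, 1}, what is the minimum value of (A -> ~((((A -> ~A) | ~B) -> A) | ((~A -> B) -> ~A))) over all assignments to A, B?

0.00

The minimum is attained at A = 0.2, B = 0:
  ~A: Gödel ¬ of 0.2 = 0 (operand ≠ 0)
  (A -> ~A): 0.2 > 0, so result = 0
  ~B: Gödel ¬ of 0 = 1 (operand is 0)
  ((A -> ~A) | ~B) = max(0, 1) = 1
  (((A -> ~A) | ~B) -> A): 1 > 0.2, so result = 0.2
  ~A: Gödel ¬ of 0.2 = 0 (operand ≠ 0)
  (~A -> B): 0 ≤ 0, so result = 1
  ~A: Gödel ¬ of 0.2 = 0 (operand ≠ 0)
  ((~A -> B) -> ~A): 1 > 0, so result = 0
  ((((A -> ~A) | ~B) -> A) | ((~A -> B) -> ~A)) = max(0.2, 0) = 0.2
  ~((((A -> ~A) | ~B) -> A) | ((~A -> B) -> ~A)): Gödel ¬ of 0.2 = 0 (operand ≠ 0)
  (A -> ~((((A -> ~A) | ~B) -> A) | ((~A -> B) -> ~A))): 0.2 > 0, so result = 0
Checking all 36 assignments confirms none give a value below 0.00.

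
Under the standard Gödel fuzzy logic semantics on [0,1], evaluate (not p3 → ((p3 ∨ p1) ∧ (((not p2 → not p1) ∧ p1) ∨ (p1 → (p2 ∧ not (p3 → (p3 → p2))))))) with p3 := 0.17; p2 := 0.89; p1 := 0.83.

1.00

not p3: Gödel ¬ of 0.17 = 0 (operand ≠ 0)
(p3 ∨ p1) = max(0.17, 0.83) = 0.83
not p2: Gödel ¬ of 0.89 = 0 (operand ≠ 0)
not p1: Gödel ¬ of 0.83 = 0 (operand ≠ 0)
(not p2 → not p1): 0 ≤ 0, so result = 1
((not p2 → not p1) ∧ p1) = min(1, 0.83) = 0.83
(p3 → p2): 0.17 ≤ 0.89, so result = 1
(p3 → (p3 → p2)): 0.17 ≤ 1, so result = 1
not (p3 → (p3 → p2)): Gödel ¬ of 1 = 0 (operand ≠ 0)
(p2 ∧ not (p3 → (p3 → p2))) = min(0.89, 0) = 0
(p1 → (p2 ∧ not (p3 → (p3 → p2)))): 0.83 > 0, so result = 0
(((not p2 → not p1) ∧ p1) ∨ (p1 → (p2 ∧ not (p3 → (p3 → p2))))) = max(0.83, 0) = 0.83
((p3 ∨ p1) ∧ (((not p2 → not p1) ∧ p1) ∨ (p1 → (p2 ∧ not (p3 → (p3 → p2)))))) = min(0.83, 0.83) = 0.83
(not p3 → ((p3 ∨ p1) ∧ (((not p2 → not p1) ∧ p1) ∨ (p1 → (p2 ∧ not (p3 → (p3 → p2))))))): 0 ≤ 0.83, so result = 1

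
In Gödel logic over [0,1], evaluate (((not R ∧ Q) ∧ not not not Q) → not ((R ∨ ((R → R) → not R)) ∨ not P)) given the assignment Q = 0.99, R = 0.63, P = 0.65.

not R: Gödel ¬ of 0.63 = 0 (operand ≠ 0)
(not R ∧ Q) = min(0, 0.99) = 0
not Q: Gödel ¬ of 0.99 = 0 (operand ≠ 0)
not not Q: Gödel ¬ of 0 = 1 (operand is 0)
not not not Q: Gödel ¬ of 1 = 0 (operand ≠ 0)
((not R ∧ Q) ∧ not not not Q) = min(0, 0) = 0
(R → R): 0.63 ≤ 0.63, so result = 1
not R: Gödel ¬ of 0.63 = 0 (operand ≠ 0)
((R → R) → not R): 1 > 0, so result = 0
(R ∨ ((R → R) → not R)) = max(0.63, 0) = 0.63
not P: Gödel ¬ of 0.65 = 0 (operand ≠ 0)
((R ∨ ((R → R) → not R)) ∨ not P) = max(0.63, 0) = 0.63
not ((R ∨ ((R → R) → not R)) ∨ not P): Gödel ¬ of 0.63 = 0 (operand ≠ 0)
(((not R ∧ Q) ∧ not not not Q) → not ((R ∨ ((R → R) → not R)) ∨ not P)): 0 ≤ 0, so result = 1

1.00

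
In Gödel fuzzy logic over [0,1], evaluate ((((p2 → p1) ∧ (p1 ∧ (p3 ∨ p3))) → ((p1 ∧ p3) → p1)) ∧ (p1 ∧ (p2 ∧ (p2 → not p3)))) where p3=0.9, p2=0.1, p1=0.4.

(p2 → p1): 0.1 ≤ 0.4, so result = 1
(p3 ∨ p3) = max(0.9, 0.9) = 0.9
(p1 ∧ (p3 ∨ p3)) = min(0.4, 0.9) = 0.4
((p2 → p1) ∧ (p1 ∧ (p3 ∨ p3))) = min(1, 0.4) = 0.4
(p1 ∧ p3) = min(0.4, 0.9) = 0.4
((p1 ∧ p3) → p1): 0.4 ≤ 0.4, so result = 1
(((p2 → p1) ∧ (p1 ∧ (p3 ∨ p3))) → ((p1 ∧ p3) → p1)): 0.4 ≤ 1, so result = 1
not p3: Gödel ¬ of 0.9 = 0 (operand ≠ 0)
(p2 → not p3): 0.1 > 0, so result = 0
(p2 ∧ (p2 → not p3)) = min(0.1, 0) = 0
(p1 ∧ (p2 ∧ (p2 → not p3))) = min(0.4, 0) = 0
((((p2 → p1) ∧ (p1 ∧ (p3 ∨ p3))) → ((p1 ∧ p3) → p1)) ∧ (p1 ∧ (p2 ∧ (p2 → not p3)))) = min(1, 0) = 0

0.00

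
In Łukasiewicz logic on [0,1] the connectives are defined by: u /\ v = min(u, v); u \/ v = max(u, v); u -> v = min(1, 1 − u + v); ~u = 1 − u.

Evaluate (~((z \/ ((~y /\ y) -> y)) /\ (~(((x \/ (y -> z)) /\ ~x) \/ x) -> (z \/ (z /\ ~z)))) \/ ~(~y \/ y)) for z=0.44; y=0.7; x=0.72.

0.30

~y: Łukasiewicz ¬ gives 1 − 0.7 = 0.3
(~y /\ y) = min(0.3, 0.7) = 0.3
((~y /\ y) -> y): min(1, 1 − 0.3 + 0.7) = 1
(z \/ ((~y /\ y) -> y)) = max(0.44, 1) = 1
(y -> z): min(1, 1 − 0.7 + 0.44) = 0.74
(x \/ (y -> z)) = max(0.72, 0.74) = 0.74
~x: Łukasiewicz ¬ gives 1 − 0.72 = 0.28
((x \/ (y -> z)) /\ ~x) = min(0.74, 0.28) = 0.28
(((x \/ (y -> z)) /\ ~x) \/ x) = max(0.28, 0.72) = 0.72
~(((x \/ (y -> z)) /\ ~x) \/ x): Łukasiewicz ¬ gives 1 − 0.72 = 0.28
~z: Łukasiewicz ¬ gives 1 − 0.44 = 0.56
(z /\ ~z) = min(0.44, 0.56) = 0.44
(z \/ (z /\ ~z)) = max(0.44, 0.44) = 0.44
(~(((x \/ (y -> z)) /\ ~x) \/ x) -> (z \/ (z /\ ~z))): min(1, 1 − 0.28 + 0.44) = 1
((z \/ ((~y /\ y) -> y)) /\ (~(((x \/ (y -> z)) /\ ~x) \/ x) -> (z \/ (z /\ ~z)))) = min(1, 1) = 1
~((z \/ ((~y /\ y) -> y)) /\ (~(((x \/ (y -> z)) /\ ~x) \/ x) -> (z \/ (z /\ ~z)))): Łukasiewicz ¬ gives 1 − 1 = 0
~y: Łukasiewicz ¬ gives 1 − 0.7 = 0.3
(~y \/ y) = max(0.3, 0.7) = 0.7
~(~y \/ y): Łukasiewicz ¬ gives 1 − 0.7 = 0.3
(~((z \/ ((~y /\ y) -> y)) /\ (~(((x \/ (y -> z)) /\ ~x) \/ x) -> (z \/ (z /\ ~z)))) \/ ~(~y \/ y)) = max(0, 0.3) = 0.3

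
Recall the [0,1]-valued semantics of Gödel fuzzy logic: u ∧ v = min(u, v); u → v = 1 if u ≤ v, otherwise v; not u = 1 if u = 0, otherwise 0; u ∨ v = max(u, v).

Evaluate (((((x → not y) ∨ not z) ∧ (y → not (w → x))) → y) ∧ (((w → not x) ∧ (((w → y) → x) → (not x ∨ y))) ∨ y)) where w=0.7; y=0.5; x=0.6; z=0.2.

0.50

not y: Gödel ¬ of 0.5 = 0 (operand ≠ 0)
(x → not y): 0.6 > 0, so result = 0
not z: Gödel ¬ of 0.2 = 0 (operand ≠ 0)
((x → not y) ∨ not z) = max(0, 0) = 0
(w → x): 0.7 > 0.6, so result = 0.6
not (w → x): Gödel ¬ of 0.6 = 0 (operand ≠ 0)
(y → not (w → x)): 0.5 > 0, so result = 0
(((x → not y) ∨ not z) ∧ (y → not (w → x))) = min(0, 0) = 0
((((x → not y) ∨ not z) ∧ (y → not (w → x))) → y): 0 ≤ 0.5, so result = 1
not x: Gödel ¬ of 0.6 = 0 (operand ≠ 0)
(w → not x): 0.7 > 0, so result = 0
(w → y): 0.7 > 0.5, so result = 0.5
((w → y) → x): 0.5 ≤ 0.6, so result = 1
not x: Gödel ¬ of 0.6 = 0 (operand ≠ 0)
(not x ∨ y) = max(0, 0.5) = 0.5
(((w → y) → x) → (not x ∨ y)): 1 > 0.5, so result = 0.5
((w → not x) ∧ (((w → y) → x) → (not x ∨ y))) = min(0, 0.5) = 0
(((w → not x) ∧ (((w → y) → x) → (not x ∨ y))) ∨ y) = max(0, 0.5) = 0.5
(((((x → not y) ∨ not z) ∧ (y → not (w → x))) → y) ∧ (((w → not x) ∧ (((w → y) → x) → (not x ∨ y))) ∨ y)) = min(1, 0.5) = 0.5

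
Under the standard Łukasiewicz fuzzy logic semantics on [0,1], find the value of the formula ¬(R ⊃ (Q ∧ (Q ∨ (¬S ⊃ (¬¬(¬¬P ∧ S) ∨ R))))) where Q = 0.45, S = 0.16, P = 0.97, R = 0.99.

¬S: Łukasiewicz ¬ gives 1 − 0.16 = 0.84
¬P: Łukasiewicz ¬ gives 1 − 0.97 = 0.03
¬¬P: Łukasiewicz ¬ gives 1 − 0.03 = 0.97
(¬¬P ∧ S) = min(0.97, 0.16) = 0.16
¬(¬¬P ∧ S): Łukasiewicz ¬ gives 1 − 0.16 = 0.84
¬¬(¬¬P ∧ S): Łukasiewicz ¬ gives 1 − 0.84 = 0.16
(¬¬(¬¬P ∧ S) ∨ R) = max(0.16, 0.99) = 0.99
(¬S ⊃ (¬¬(¬¬P ∧ S) ∨ R)): min(1, 1 − 0.84 + 0.99) = 1
(Q ∨ (¬S ⊃ (¬¬(¬¬P ∧ S) ∨ R))) = max(0.45, 1) = 1
(Q ∧ (Q ∨ (¬S ⊃ (¬¬(¬¬P ∧ S) ∨ R)))) = min(0.45, 1) = 0.45
(R ⊃ (Q ∧ (Q ∨ (¬S ⊃ (¬¬(¬¬P ∧ S) ∨ R))))): min(1, 1 − 0.99 + 0.45) = 0.46
¬(R ⊃ (Q ∧ (Q ∨ (¬S ⊃ (¬¬(¬¬P ∧ S) ∨ R))))): Łukasiewicz ¬ gives 1 − 0.46 = 0.54

0.54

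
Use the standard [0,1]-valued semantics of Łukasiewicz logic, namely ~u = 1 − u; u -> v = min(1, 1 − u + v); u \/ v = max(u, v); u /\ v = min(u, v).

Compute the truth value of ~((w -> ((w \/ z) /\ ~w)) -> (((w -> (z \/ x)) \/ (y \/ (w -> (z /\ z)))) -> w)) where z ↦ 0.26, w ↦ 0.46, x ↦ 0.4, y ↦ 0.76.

0.48

(w \/ z) = max(0.46, 0.26) = 0.46
~w: Łukasiewicz ¬ gives 1 − 0.46 = 0.54
((w \/ z) /\ ~w) = min(0.46, 0.54) = 0.46
(w -> ((w \/ z) /\ ~w)): min(1, 1 − 0.46 + 0.46) = 1
(z \/ x) = max(0.26, 0.4) = 0.4
(w -> (z \/ x)): min(1, 1 − 0.46 + 0.4) = 0.94
(z /\ z) = min(0.26, 0.26) = 0.26
(w -> (z /\ z)): min(1, 1 − 0.46 + 0.26) = 0.8
(y \/ (w -> (z /\ z))) = max(0.76, 0.8) = 0.8
((w -> (z \/ x)) \/ (y \/ (w -> (z /\ z)))) = max(0.94, 0.8) = 0.94
(((w -> (z \/ x)) \/ (y \/ (w -> (z /\ z)))) -> w): min(1, 1 − 0.94 + 0.46) = 0.52
((w -> ((w \/ z) /\ ~w)) -> (((w -> (z \/ x)) \/ (y \/ (w -> (z /\ z)))) -> w)): min(1, 1 − 1 + 0.52) = 0.52
~((w -> ((w \/ z) /\ ~w)) -> (((w -> (z \/ x)) \/ (y \/ (w -> (z /\ z)))) -> w)): Łukasiewicz ¬ gives 1 − 0.52 = 0.48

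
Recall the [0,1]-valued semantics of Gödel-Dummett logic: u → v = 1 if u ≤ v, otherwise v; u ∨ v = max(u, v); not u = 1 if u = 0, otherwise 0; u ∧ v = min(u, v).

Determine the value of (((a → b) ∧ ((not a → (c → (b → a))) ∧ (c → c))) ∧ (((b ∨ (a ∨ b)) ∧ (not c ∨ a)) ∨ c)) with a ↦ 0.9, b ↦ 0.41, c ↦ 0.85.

(a → b): 0.9 > 0.41, so result = 0.41
not a: Gödel ¬ of 0.9 = 0 (operand ≠ 0)
(b → a): 0.41 ≤ 0.9, so result = 1
(c → (b → a)): 0.85 ≤ 1, so result = 1
(not a → (c → (b → a))): 0 ≤ 1, so result = 1
(c → c): 0.85 ≤ 0.85, so result = 1
((not a → (c → (b → a))) ∧ (c → c)) = min(1, 1) = 1
((a → b) ∧ ((not a → (c → (b → a))) ∧ (c → c))) = min(0.41, 1) = 0.41
(a ∨ b) = max(0.9, 0.41) = 0.9
(b ∨ (a ∨ b)) = max(0.41, 0.9) = 0.9
not c: Gödel ¬ of 0.85 = 0 (operand ≠ 0)
(not c ∨ a) = max(0, 0.9) = 0.9
((b ∨ (a ∨ b)) ∧ (not c ∨ a)) = min(0.9, 0.9) = 0.9
(((b ∨ (a ∨ b)) ∧ (not c ∨ a)) ∨ c) = max(0.9, 0.85) = 0.9
(((a → b) ∧ ((not a → (c → (b → a))) ∧ (c → c))) ∧ (((b ∨ (a ∨ b)) ∧ (not c ∨ a)) ∨ c)) = min(0.41, 0.9) = 0.41

0.41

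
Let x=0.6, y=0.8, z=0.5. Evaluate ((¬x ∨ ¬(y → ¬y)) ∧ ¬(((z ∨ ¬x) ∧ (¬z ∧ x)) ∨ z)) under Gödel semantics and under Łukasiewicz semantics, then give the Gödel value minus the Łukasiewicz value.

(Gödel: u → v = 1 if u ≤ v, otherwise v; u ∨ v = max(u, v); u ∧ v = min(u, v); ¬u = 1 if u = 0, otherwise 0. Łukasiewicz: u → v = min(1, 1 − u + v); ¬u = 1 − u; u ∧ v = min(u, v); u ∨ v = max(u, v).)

Gödel evaluation:
  ¬x: Gödel ¬ of 0.6 = 0 (operand ≠ 0)
  ¬y: Gödel ¬ of 0.8 = 0 (operand ≠ 0)
  (y → ¬y): 0.8 > 0, so result = 0
  ¬(y → ¬y): Gödel ¬ of 0 = 1 (operand is 0)
  (¬x ∨ ¬(y → ¬y)) = max(0, 1) = 1
  ¬x: Gödel ¬ of 0.6 = 0 (operand ≠ 0)
  (z ∨ ¬x) = max(0.5, 0) = 0.5
  ¬z: Gödel ¬ of 0.5 = 0 (operand ≠ 0)
  (¬z ∧ x) = min(0, 0.6) = 0
  ((z ∨ ¬x) ∧ (¬z ∧ x)) = min(0.5, 0) = 0
  (((z ∨ ¬x) ∧ (¬z ∧ x)) ∨ z) = max(0, 0.5) = 0.5
  ¬(((z ∨ ¬x) ∧ (¬z ∧ x)) ∨ z): Gödel ¬ of 0.5 = 0 (operand ≠ 0)
  ((¬x ∨ ¬(y → ¬y)) ∧ ¬(((z ∨ ¬x) ∧ (¬z ∧ x)) ∨ z)) = min(1, 0) = 0
  Gödel value = 0
Łukasiewicz evaluation:
  ¬x: Łukasiewicz ¬ gives 1 − 0.6 = 0.4
  ¬y: Łukasiewicz ¬ gives 1 − 0.8 = 0.2
  (y → ¬y): min(1, 1 − 0.8 + 0.2) = 0.4
  ¬(y → ¬y): Łukasiewicz ¬ gives 1 − 0.4 = 0.6
  (¬x ∨ ¬(y → ¬y)) = max(0.4, 0.6) = 0.6
  ¬x: Łukasiewicz ¬ gives 1 − 0.6 = 0.4
  (z ∨ ¬x) = max(0.5, 0.4) = 0.5
  ¬z: Łukasiewicz ¬ gives 1 − 0.5 = 0.5
  (¬z ∧ x) = min(0.5, 0.6) = 0.5
  ((z ∨ ¬x) ∧ (¬z ∧ x)) = min(0.5, 0.5) = 0.5
  (((z ∨ ¬x) ∧ (¬z ∧ x)) ∨ z) = max(0.5, 0.5) = 0.5
  ¬(((z ∨ ¬x) ∧ (¬z ∧ x)) ∨ z): Łukasiewicz ¬ gives 1 − 0.5 = 0.5
  ((¬x ∨ ¬(y → ¬y)) ∧ ¬(((z ∨ ¬x) ∧ (¬z ∧ x)) ∨ z)) = min(0.6, 0.5) = 0.5
  Łukasiewicz value = 0.5
Difference: 0 − 0.5 = -0.50

-0.50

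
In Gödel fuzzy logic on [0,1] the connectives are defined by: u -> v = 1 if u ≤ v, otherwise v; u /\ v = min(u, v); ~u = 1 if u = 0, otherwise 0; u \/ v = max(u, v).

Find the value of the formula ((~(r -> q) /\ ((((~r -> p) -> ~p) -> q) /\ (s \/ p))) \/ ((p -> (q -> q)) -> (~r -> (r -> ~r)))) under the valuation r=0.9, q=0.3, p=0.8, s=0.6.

(r -> q): 0.9 > 0.3, so result = 0.3
~(r -> q): Gödel ¬ of 0.3 = 0 (operand ≠ 0)
~r: Gödel ¬ of 0.9 = 0 (operand ≠ 0)
(~r -> p): 0 ≤ 0.8, so result = 1
~p: Gödel ¬ of 0.8 = 0 (operand ≠ 0)
((~r -> p) -> ~p): 1 > 0, so result = 0
(((~r -> p) -> ~p) -> q): 0 ≤ 0.3, so result = 1
(s \/ p) = max(0.6, 0.8) = 0.8
((((~r -> p) -> ~p) -> q) /\ (s \/ p)) = min(1, 0.8) = 0.8
(~(r -> q) /\ ((((~r -> p) -> ~p) -> q) /\ (s \/ p))) = min(0, 0.8) = 0
(q -> q): 0.3 ≤ 0.3, so result = 1
(p -> (q -> q)): 0.8 ≤ 1, so result = 1
~r: Gödel ¬ of 0.9 = 0 (operand ≠ 0)
~r: Gödel ¬ of 0.9 = 0 (operand ≠ 0)
(r -> ~r): 0.9 > 0, so result = 0
(~r -> (r -> ~r)): 0 ≤ 0, so result = 1
((p -> (q -> q)) -> (~r -> (r -> ~r))): 1 ≤ 1, so result = 1
((~(r -> q) /\ ((((~r -> p) -> ~p) -> q) /\ (s \/ p))) \/ ((p -> (q -> q)) -> (~r -> (r -> ~r)))) = max(0, 1) = 1

1.00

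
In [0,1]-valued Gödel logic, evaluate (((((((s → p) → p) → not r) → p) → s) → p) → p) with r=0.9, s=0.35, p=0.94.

(s → p): 0.35 ≤ 0.94, so result = 1
((s → p) → p): 1 > 0.94, so result = 0.94
not r: Gödel ¬ of 0.9 = 0 (operand ≠ 0)
(((s → p) → p) → not r): 0.94 > 0, so result = 0
((((s → p) → p) → not r) → p): 0 ≤ 0.94, so result = 1
(((((s → p) → p) → not r) → p) → s): 1 > 0.35, so result = 0.35
((((((s → p) → p) → not r) → p) → s) → p): 0.35 ≤ 0.94, so result = 1
(((((((s → p) → p) → not r) → p) → s) → p) → p): 1 > 0.94, so result = 0.94

0.94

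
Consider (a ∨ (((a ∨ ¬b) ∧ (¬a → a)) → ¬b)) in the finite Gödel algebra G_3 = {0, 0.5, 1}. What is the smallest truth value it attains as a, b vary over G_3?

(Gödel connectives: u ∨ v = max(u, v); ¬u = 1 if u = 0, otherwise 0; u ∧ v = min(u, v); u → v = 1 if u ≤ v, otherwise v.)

0.50

The minimum is attained at a = 0.5, b = 0.5:
  ¬b: Gödel ¬ of 0.5 = 0 (operand ≠ 0)
  (a ∨ ¬b) = max(0.5, 0) = 0.5
  ¬a: Gödel ¬ of 0.5 = 0 (operand ≠ 0)
  (¬a → a): 0 ≤ 0.5, so result = 1
  ((a ∨ ¬b) ∧ (¬a → a)) = min(0.5, 1) = 0.5
  ¬b: Gödel ¬ of 0.5 = 0 (operand ≠ 0)
  (((a ∨ ¬b) ∧ (¬a → a)) → ¬b): 0.5 > 0, so result = 0
  (a ∨ (((a ∨ ¬b) ∧ (¬a → a)) → ¬b)) = max(0.5, 0) = 0.5
Checking all 9 assignments confirms none give a value below 0.50.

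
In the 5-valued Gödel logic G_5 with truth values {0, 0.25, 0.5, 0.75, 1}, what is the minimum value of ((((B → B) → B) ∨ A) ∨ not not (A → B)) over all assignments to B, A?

0.25

The minimum is attained at B = 0, A = 0.25:
  (B → B): 0 ≤ 0, so result = 1
  ((B → B) → B): 1 > 0, so result = 0
  (((B → B) → B) ∨ A) = max(0, 0.25) = 0.25
  (A → B): 0.25 > 0, so result = 0
  not (A → B): Gödel ¬ of 0 = 1 (operand is 0)
  not not (A → B): Gödel ¬ of 1 = 0 (operand ≠ 0)
  ((((B → B) → B) ∨ A) ∨ not not (A → B)) = max(0.25, 0) = 0.25
Checking all 25 assignments confirms none give a value below 0.25.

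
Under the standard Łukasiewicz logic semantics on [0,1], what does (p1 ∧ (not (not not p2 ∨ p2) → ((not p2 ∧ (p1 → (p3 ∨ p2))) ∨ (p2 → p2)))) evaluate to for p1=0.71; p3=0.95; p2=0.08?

not p2: Łukasiewicz ¬ gives 1 − 0.08 = 0.92
not not p2: Łukasiewicz ¬ gives 1 − 0.92 = 0.08
(not not p2 ∨ p2) = max(0.08, 0.08) = 0.08
not (not not p2 ∨ p2): Łukasiewicz ¬ gives 1 − 0.08 = 0.92
not p2: Łukasiewicz ¬ gives 1 − 0.08 = 0.92
(p3 ∨ p2) = max(0.95, 0.08) = 0.95
(p1 → (p3 ∨ p2)): min(1, 1 − 0.71 + 0.95) = 1
(not p2 ∧ (p1 → (p3 ∨ p2))) = min(0.92, 1) = 0.92
(p2 → p2): min(1, 1 − 0.08 + 0.08) = 1
((not p2 ∧ (p1 → (p3 ∨ p2))) ∨ (p2 → p2)) = max(0.92, 1) = 1
(not (not not p2 ∨ p2) → ((not p2 ∧ (p1 → (p3 ∨ p2))) ∨ (p2 → p2))): min(1, 1 − 0.92 + 1) = 1
(p1 ∧ (not (not not p2 ∨ p2) → ((not p2 ∧ (p1 → (p3 ∨ p2))) ∨ (p2 → p2)))) = min(0.71, 1) = 0.71

0.71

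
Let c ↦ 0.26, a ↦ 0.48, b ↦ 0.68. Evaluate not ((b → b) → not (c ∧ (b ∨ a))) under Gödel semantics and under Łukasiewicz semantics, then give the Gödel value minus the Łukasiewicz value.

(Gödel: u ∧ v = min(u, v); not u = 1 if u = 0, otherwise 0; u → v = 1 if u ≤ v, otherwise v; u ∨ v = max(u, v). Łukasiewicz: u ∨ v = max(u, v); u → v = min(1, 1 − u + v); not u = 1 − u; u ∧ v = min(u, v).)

0.74

Gödel evaluation:
  (b → b): 0.68 ≤ 0.68, so result = 1
  (b ∨ a) = max(0.68, 0.48) = 0.68
  (c ∧ (b ∨ a)) = min(0.26, 0.68) = 0.26
  not (c ∧ (b ∨ a)): Gödel ¬ of 0.26 = 0 (operand ≠ 0)
  ((b → b) → not (c ∧ (b ∨ a))): 1 > 0, so result = 0
  not ((b → b) → not (c ∧ (b ∨ a))): Gödel ¬ of 0 = 1 (operand is 0)
  Gödel value = 1
Łukasiewicz evaluation:
  (b → b): min(1, 1 − 0.68 + 0.68) = 1
  (b ∨ a) = max(0.68, 0.48) = 0.68
  (c ∧ (b ∨ a)) = min(0.26, 0.68) = 0.26
  not (c ∧ (b ∨ a)): Łukasiewicz ¬ gives 1 − 0.26 = 0.74
  ((b → b) → not (c ∧ (b ∨ a))): min(1, 1 − 1 + 0.74) = 0.74
  not ((b → b) → not (c ∧ (b ∨ a))): Łukasiewicz ¬ gives 1 − 0.74 = 0.26
  Łukasiewicz value = 0.26
Difference: 1 − 0.26 = 0.74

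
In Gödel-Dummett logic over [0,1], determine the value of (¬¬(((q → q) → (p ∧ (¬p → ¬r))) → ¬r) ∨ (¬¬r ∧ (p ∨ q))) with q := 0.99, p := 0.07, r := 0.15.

0.99

(q → q): 0.99 ≤ 0.99, so result = 1
¬p: Gödel ¬ of 0.07 = 0 (operand ≠ 0)
¬r: Gödel ¬ of 0.15 = 0 (operand ≠ 0)
(¬p → ¬r): 0 ≤ 0, so result = 1
(p ∧ (¬p → ¬r)) = min(0.07, 1) = 0.07
((q → q) → (p ∧ (¬p → ¬r))): 1 > 0.07, so result = 0.07
¬r: Gödel ¬ of 0.15 = 0 (operand ≠ 0)
(((q → q) → (p ∧ (¬p → ¬r))) → ¬r): 0.07 > 0, so result = 0
¬(((q → q) → (p ∧ (¬p → ¬r))) → ¬r): Gödel ¬ of 0 = 1 (operand is 0)
¬¬(((q → q) → (p ∧ (¬p → ¬r))) → ¬r): Gödel ¬ of 1 = 0 (operand ≠ 0)
¬r: Gödel ¬ of 0.15 = 0 (operand ≠ 0)
¬¬r: Gödel ¬ of 0 = 1 (operand is 0)
(p ∨ q) = max(0.07, 0.99) = 0.99
(¬¬r ∧ (p ∨ q)) = min(1, 0.99) = 0.99
(¬¬(((q → q) → (p ∧ (¬p → ¬r))) → ¬r) ∨ (¬¬r ∧ (p ∨ q))) = max(0, 0.99) = 0.99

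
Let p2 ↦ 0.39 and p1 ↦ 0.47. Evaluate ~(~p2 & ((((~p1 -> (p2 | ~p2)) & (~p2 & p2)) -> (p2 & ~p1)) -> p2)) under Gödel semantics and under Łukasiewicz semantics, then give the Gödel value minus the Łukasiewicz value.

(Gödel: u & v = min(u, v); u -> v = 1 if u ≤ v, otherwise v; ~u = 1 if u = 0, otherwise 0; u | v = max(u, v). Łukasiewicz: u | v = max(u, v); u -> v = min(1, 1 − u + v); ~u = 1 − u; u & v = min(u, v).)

Gödel evaluation:
  ~p2: Gödel ¬ of 0.39 = 0 (operand ≠ 0)
  ~p1: Gödel ¬ of 0.47 = 0 (operand ≠ 0)
  ~p2: Gödel ¬ of 0.39 = 0 (operand ≠ 0)
  (p2 | ~p2) = max(0.39, 0) = 0.39
  (~p1 -> (p2 | ~p2)): 0 ≤ 0.39, so result = 1
  ~p2: Gödel ¬ of 0.39 = 0 (operand ≠ 0)
  (~p2 & p2) = min(0, 0.39) = 0
  ((~p1 -> (p2 | ~p2)) & (~p2 & p2)) = min(1, 0) = 0
  ~p1: Gödel ¬ of 0.47 = 0 (operand ≠ 0)
  (p2 & ~p1) = min(0.39, 0) = 0
  (((~p1 -> (p2 | ~p2)) & (~p2 & p2)) -> (p2 & ~p1)): 0 ≤ 0, so result = 1
  ((((~p1 -> (p2 | ~p2)) & (~p2 & p2)) -> (p2 & ~p1)) -> p2): 1 > 0.39, so result = 0.39
  (~p2 & ((((~p1 -> (p2 | ~p2)) & (~p2 & p2)) -> (p2 & ~p1)) -> p2)) = min(0, 0.39) = 0
  ~(~p2 & ((((~p1 -> (p2 | ~p2)) & (~p2 & p2)) -> (p2 & ~p1)) -> p2)): Gödel ¬ of 0 = 1 (operand is 0)
  Gödel value = 1
Łukasiewicz evaluation:
  ~p2: Łukasiewicz ¬ gives 1 − 0.39 = 0.61
  ~p1: Łukasiewicz ¬ gives 1 − 0.47 = 0.53
  ~p2: Łukasiewicz ¬ gives 1 − 0.39 = 0.61
  (p2 | ~p2) = max(0.39, 0.61) = 0.61
  (~p1 -> (p2 | ~p2)): min(1, 1 − 0.53 + 0.61) = 1
  ~p2: Łukasiewicz ¬ gives 1 − 0.39 = 0.61
  (~p2 & p2) = min(0.61, 0.39) = 0.39
  ((~p1 -> (p2 | ~p2)) & (~p2 & p2)) = min(1, 0.39) = 0.39
  ~p1: Łukasiewicz ¬ gives 1 − 0.47 = 0.53
  (p2 & ~p1) = min(0.39, 0.53) = 0.39
  (((~p1 -> (p2 | ~p2)) & (~p2 & p2)) -> (p2 & ~p1)): min(1, 1 − 0.39 + 0.39) = 1
  ((((~p1 -> (p2 | ~p2)) & (~p2 & p2)) -> (p2 & ~p1)) -> p2): min(1, 1 − 1 + 0.39) = 0.39
  (~p2 & ((((~p1 -> (p2 | ~p2)) & (~p2 & p2)) -> (p2 & ~p1)) -> p2)) = min(0.61, 0.39) = 0.39
  ~(~p2 & ((((~p1 -> (p2 | ~p2)) & (~p2 & p2)) -> (p2 & ~p1)) -> p2)): Łukasiewicz ¬ gives 1 − 0.39 = 0.61
  Łukasiewicz value = 0.61
Difference: 1 − 0.61 = 0.39

0.39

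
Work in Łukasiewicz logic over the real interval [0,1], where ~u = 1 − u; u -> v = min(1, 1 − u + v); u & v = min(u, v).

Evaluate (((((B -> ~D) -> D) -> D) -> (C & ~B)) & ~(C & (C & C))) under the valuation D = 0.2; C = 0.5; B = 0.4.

0.50

~D: Łukasiewicz ¬ gives 1 − 0.2 = 0.8
(B -> ~D): min(1, 1 − 0.4 + 0.8) = 1
((B -> ~D) -> D): min(1, 1 − 1 + 0.2) = 0.2
(((B -> ~D) -> D) -> D): min(1, 1 − 0.2 + 0.2) = 1
~B: Łukasiewicz ¬ gives 1 − 0.4 = 0.6
(C & ~B) = min(0.5, 0.6) = 0.5
((((B -> ~D) -> D) -> D) -> (C & ~B)): min(1, 1 − 1 + 0.5) = 0.5
(C & C) = min(0.5, 0.5) = 0.5
(C & (C & C)) = min(0.5, 0.5) = 0.5
~(C & (C & C)): Łukasiewicz ¬ gives 1 − 0.5 = 0.5
(((((B -> ~D) -> D) -> D) -> (C & ~B)) & ~(C & (C & C))) = min(0.5, 0.5) = 0.5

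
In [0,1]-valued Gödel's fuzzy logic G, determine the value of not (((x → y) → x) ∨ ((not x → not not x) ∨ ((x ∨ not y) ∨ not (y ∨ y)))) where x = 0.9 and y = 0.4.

(x → y): 0.9 > 0.4, so result = 0.4
((x → y) → x): 0.4 ≤ 0.9, so result = 1
not x: Gödel ¬ of 0.9 = 0 (operand ≠ 0)
not x: Gödel ¬ of 0.9 = 0 (operand ≠ 0)
not not x: Gödel ¬ of 0 = 1 (operand is 0)
(not x → not not x): 0 ≤ 1, so result = 1
not y: Gödel ¬ of 0.4 = 0 (operand ≠ 0)
(x ∨ not y) = max(0.9, 0) = 0.9
(y ∨ y) = max(0.4, 0.4) = 0.4
not (y ∨ y): Gödel ¬ of 0.4 = 0 (operand ≠ 0)
((x ∨ not y) ∨ not (y ∨ y)) = max(0.9, 0) = 0.9
((not x → not not x) ∨ ((x ∨ not y) ∨ not (y ∨ y))) = max(1, 0.9) = 1
(((x → y) → x) ∨ ((not x → not not x) ∨ ((x ∨ not y) ∨ not (y ∨ y)))) = max(1, 1) = 1
not (((x → y) → x) ∨ ((not x → not not x) ∨ ((x ∨ not y) ∨ not (y ∨ y)))): Gödel ¬ of 1 = 0 (operand ≠ 0)

0.00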